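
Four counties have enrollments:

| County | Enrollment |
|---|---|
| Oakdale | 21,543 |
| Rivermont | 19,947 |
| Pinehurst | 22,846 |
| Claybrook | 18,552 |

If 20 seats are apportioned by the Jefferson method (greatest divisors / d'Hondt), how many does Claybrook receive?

Standard divisor 82888/20 ≈ 4144.4; standard quotas: Oakdale 5.198, Rivermont 4.813, Pinehurst 5.512, Claybrook 4.476.
Rounding down gives 5, 4, 5, 4 = 18 seats, so the divisor must be adjusted.
With modified divisor 3760: modified quotas Oakdale 5.730, Rivermont 5.305, Pinehurst 6.076, Claybrook 4.934.
Rounding down: Oakdale 5, Rivermont 5, Pinehurst 6, Claybrook 4 (total 20).
Claybrook receives 4.

4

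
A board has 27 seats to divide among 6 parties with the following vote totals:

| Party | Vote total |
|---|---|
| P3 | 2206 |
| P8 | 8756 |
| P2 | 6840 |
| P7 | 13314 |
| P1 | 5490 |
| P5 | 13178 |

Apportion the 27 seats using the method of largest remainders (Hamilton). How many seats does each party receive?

P3 1, P8 5, P2 4, P7 7, P1 3, P5 7

Standard divisor: 49784 ÷ 27 ≈ 1843.852.
Standard quotas: P3 1.1964, P8 4.7488, P2 3.7096, P7 7.2208, P1 2.9775, P5 7.1470.
Lower quotas: P3 1, P8 4, P2 3, P7 7, P1 2, P5 7 (sum 24, leaving 3 seats).
Remainders in descending order: P1 0.9775, P8 0.7488, P2 0.7096, P7 0.2208, P3 0.1964, P5 0.1470.
Largest remainders: P1, P8, P2 receive the extra seats.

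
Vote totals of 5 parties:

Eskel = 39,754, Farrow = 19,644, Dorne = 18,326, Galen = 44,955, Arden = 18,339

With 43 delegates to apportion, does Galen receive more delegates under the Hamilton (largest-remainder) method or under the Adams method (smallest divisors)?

Hamilton

Hamilton: Eskel 12, Farrow 6, Dorne 5, Galen 14, Arden 6.
Adams: Eskel 12, Farrow 6, Dorne 6, Galen 13, Arden 6.
Galen gets 14 under Hamilton and 13 under Adams.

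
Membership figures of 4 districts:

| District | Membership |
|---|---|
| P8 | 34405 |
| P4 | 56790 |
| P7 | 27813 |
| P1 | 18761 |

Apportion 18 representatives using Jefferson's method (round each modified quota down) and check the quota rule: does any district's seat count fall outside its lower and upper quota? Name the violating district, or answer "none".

Standard quotas: P8 4.495, P4 7.420, P7 3.634, P1 2.451.
Jefferson allocation: P8 4, P4 8, P7 4, P1 2.
Every allocation lies between the lower and upper quota.

none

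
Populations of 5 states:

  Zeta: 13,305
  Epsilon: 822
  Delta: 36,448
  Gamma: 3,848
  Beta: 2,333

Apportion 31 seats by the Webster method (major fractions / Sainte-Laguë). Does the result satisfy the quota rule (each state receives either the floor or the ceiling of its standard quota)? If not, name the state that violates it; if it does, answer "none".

Standard quotas: Zeta 7.267, Epsilon 0.449, Delta 19.908, Gamma 2.102, Beta 1.274.
Webster allocation: Zeta 7, Epsilon 0, Delta 21, Gamma 2, Beta 1.
Delta has quota 19.908 (lower 19, upper 20) but receives 21 — outside the quota interval.

Delta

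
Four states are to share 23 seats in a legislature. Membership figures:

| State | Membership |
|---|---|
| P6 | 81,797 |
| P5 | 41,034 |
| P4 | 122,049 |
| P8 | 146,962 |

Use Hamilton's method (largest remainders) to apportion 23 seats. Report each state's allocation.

P6 5; P5 2; P4 7; P8 9

The standard divisor is 391842/23 ≈ 17036.609.
Standard quotas: P6 4.8012, P5 2.4086, P4 7.1639, P8 8.6262.
Lower quotas: P6 4, P5 2, P4 7, P8 8 (sum 21, leaving 2 seats).
Remainders in descending order: P6 0.8012, P8 0.6262, P5 0.4086, P4 0.1639.
The surplus seats go to P6, P8.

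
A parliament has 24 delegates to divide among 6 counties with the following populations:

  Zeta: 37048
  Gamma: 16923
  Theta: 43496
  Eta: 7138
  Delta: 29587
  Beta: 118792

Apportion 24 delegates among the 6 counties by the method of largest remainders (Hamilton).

Zeta: 3, Gamma: 2, Theta: 4, Eta: 1, Delta: 3, Beta: 11

The standard divisor is 252984/24 = 10541.
Standard quotas: Zeta 3.5147, Gamma 1.6054, Theta 4.1264, Eta 0.6772, Delta 2.8068, Beta 11.2695.
Lower quotas: Zeta 3, Gamma 1, Theta 4, Eta 0, Delta 2, Beta 11 (sum 21, leaving 3 seats).
Remainders in descending order: Delta 0.8068, Eta 0.6772, Gamma 0.6054, Zeta 0.5147, Beta 0.2695, Theta 0.1264.
Largest remainders: Delta, Eta, Gamma receive the extra seats.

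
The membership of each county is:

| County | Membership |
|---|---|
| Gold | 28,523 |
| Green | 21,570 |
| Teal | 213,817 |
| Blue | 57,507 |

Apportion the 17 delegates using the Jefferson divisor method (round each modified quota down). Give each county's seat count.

Standard divisor 321417/17 ≈ 18906.882; standard quotas: Gold 1.509, Green 1.141, Teal 11.309, Blue 3.042.
Rounding down gives 1, 1, 11, 3 = 16 seats, so the divisor must be adjusted.
With modified divisor 17100: modified quotas Gold 1.668, Green 1.261, Teal 12.504, Blue 3.363.
Rounding down: Gold 1, Green 1, Teal 12, Blue 3 (total 17).

Gold: 1; Green: 1; Teal: 12; Blue: 3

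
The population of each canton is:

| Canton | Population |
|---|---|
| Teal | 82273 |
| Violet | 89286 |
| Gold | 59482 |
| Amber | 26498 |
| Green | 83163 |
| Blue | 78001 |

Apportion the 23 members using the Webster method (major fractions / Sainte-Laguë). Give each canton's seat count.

Standard divisor 418703/23 ≈ 18204.478; standard quotas: Teal 4.519, Violet 4.905, Gold 3.267, Amber 1.456, Green 4.568, Blue 4.285.
Rounding to the nearest integer gives Teal 5, Violet 5, Gold 3, Amber 1, Green 5, Blue 4 — total 23, matching the house size, so no adjustment is needed.

Teal=5; Violet=5; Gold=3; Amber=1; Green=5; Blue=4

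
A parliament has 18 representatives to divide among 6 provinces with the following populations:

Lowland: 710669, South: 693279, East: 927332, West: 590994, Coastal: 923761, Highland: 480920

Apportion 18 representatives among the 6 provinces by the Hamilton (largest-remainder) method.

Lowland 3; South 3; East 4; West 2; Coastal 4; Highland 2

Total 4326955; standard divisor 4326955/18 ≈ 240386.389.
Standard quotas: Lowland 2.9564, South 2.8840, East 3.8577, West 2.4585, Coastal 3.8428, Highland 2.0006.
Lower quotas: Lowland 2, South 2, East 3, West 2, Coastal 3, Highland 2 (sum 14, leaving 4 seats).
Remainders in descending order: Lowland 0.9564, South 0.8840, East 0.8577, Coastal 0.8428, West 0.4585, Highland 0.0006.
Largest remainders: Lowland, South, East, Coastal receive the extra seats.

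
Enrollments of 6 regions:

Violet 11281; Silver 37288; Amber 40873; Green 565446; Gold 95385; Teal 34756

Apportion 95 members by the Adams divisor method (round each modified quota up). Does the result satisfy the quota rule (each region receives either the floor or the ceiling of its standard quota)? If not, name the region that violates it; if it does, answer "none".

Green

Standard quotas: Violet 1.365, Silver 4.512, Amber 4.946, Green 68.427, Gold 11.543, Teal 4.206.
Adams allocation: Violet 2, Silver 5, Amber 5, Green 66, Gold 12, Teal 5.
Green has quota 68.427 (lower 68, upper 69) but receives 66 — outside the quota interval.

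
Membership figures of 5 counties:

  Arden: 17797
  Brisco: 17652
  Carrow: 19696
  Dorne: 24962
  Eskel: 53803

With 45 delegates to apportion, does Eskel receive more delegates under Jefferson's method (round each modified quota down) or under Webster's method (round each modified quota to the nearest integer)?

Jefferson

Jefferson: Arden 6, Brisco 6, Carrow 6, Dorne 8, Eskel 19.
Webster: Arden 6, Brisco 6, Carrow 7, Dorne 8, Eskel 18.
Eskel gets 19 under Jefferson and 18 under Webster.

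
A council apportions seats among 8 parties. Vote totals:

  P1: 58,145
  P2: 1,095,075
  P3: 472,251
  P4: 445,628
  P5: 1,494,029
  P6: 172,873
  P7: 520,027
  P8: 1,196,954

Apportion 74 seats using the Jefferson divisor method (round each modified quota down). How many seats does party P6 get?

Standard divisor 5454982/74 ≈ 73715.973; standard quotas: P1 0.789, P2 14.855, P3 6.406, P4 6.045, P5 20.267, P6 2.345, P7 7.054, P8 16.237.
Rounding down gives 0, 14, 6, 6, 20, 2, 7, 16 = 71 seats, so the divisor must be adjusted.
With modified divisor 69400: modified quotas P1 0.838, P2 15.779, P3 6.805, P4 6.421, P5 21.528, P6 2.491, P7 7.493, P8 17.247.
Rounding down: P1 0, P2 15, P3 6, P4 6, P5 21, P6 2, P7 7, P8 17 (total 74).
P6 receives 2.

2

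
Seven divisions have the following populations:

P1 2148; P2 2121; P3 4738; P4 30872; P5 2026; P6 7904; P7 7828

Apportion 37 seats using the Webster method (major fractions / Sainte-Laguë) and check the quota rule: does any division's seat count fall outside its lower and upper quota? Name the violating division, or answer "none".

Standard quotas: P1 1.379, P2 1.362, P3 3.042, P4 19.818, P5 1.301, P6 5.074, P7 5.025.
Webster allocation: P1 1, P2 1, P3 3, P4 21, P5 1, P6 5, P7 5.
P4 has quota 19.818 (lower 19, upper 20) but receives 21 — outside the quota interval.

P4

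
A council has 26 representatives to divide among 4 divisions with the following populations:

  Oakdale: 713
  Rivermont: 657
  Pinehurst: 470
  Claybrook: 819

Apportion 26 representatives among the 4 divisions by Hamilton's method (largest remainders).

Oakdale 7, Rivermont 6, Pinehurst 5, Claybrook 8

Total 2659; standard divisor 2659/26 ≈ 102.269.
Standard quotas: Oakdale 6.972, Rivermont 6.424, Pinehurst 4.596, Claybrook 8.008.
Lower quotas: Oakdale 6, Rivermont 6, Pinehurst 4, Claybrook 8 (sum 24, leaving 2 seats).
Remainders in descending order: Oakdale 0.972, Pinehurst 0.596, Rivermont 0.424, Claybrook 0.008.
The surplus seats go to Oakdale, Pinehurst.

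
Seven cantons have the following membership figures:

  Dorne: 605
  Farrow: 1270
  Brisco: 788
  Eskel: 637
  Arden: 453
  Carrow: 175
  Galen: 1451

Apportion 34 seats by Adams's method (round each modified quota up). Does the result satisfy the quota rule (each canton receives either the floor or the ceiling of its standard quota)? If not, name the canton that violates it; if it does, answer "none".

none

Standard quotas: Dorne 3.824, Farrow 8.028, Brisco 4.981, Eskel 4.026, Arden 2.863, Carrow 1.106, Galen 9.172.
Adams allocation: Dorne 4, Farrow 8, Brisco 5, Eskel 4, Arden 3, Carrow 1, Galen 9.
Every allocation lies between the lower and upper quota.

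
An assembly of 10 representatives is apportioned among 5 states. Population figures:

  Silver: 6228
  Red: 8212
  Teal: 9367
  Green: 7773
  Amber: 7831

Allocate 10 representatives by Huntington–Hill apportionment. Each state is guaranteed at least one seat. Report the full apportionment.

Silver=2, Red=2, Teal=2, Green=2, Amber=2

With divisor 4114: modified quotas Silver 1.514, Red 1.996, Teal 2.277, Green 1.889, Amber 1.904.
Geometric-mean thresholds: Silver √(1·2)=1.414, Red √(1·2)=1.414, Teal √(2·3)=2.449, Green √(1·2)=1.414, Amber √(1·2)=1.414.
Each quota rounded against its threshold gives Silver 2, Red 2, Teal 2, Green 2, Amber 2 (total 10).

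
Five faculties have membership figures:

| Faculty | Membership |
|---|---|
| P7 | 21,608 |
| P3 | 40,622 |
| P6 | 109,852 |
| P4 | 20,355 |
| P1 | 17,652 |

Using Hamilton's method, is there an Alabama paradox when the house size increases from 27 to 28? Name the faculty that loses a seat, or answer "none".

At 27 seats: P7 3, P3 5, P6 14, P4 3, P1 2.
At 28 seats: P7 3, P3 5, P6 15, P4 3, P1 2.
No faculty's allocation decreased.

none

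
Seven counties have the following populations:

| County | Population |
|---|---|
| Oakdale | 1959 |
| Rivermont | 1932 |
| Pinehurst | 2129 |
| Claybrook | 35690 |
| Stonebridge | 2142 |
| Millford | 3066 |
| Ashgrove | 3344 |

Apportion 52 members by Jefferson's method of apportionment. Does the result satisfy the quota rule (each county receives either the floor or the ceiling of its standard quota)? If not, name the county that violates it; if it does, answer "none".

Standard quotas: Oakdale 2.027, Rivermont 1.999, Pinehurst 2.203, Claybrook 36.924, Stonebridge 2.216, Millford 3.172, Ashgrove 3.460.
Jefferson allocation: Oakdale 2, Rivermont 2, Pinehurst 2, Claybrook 38, Stonebridge 2, Millford 3, Ashgrove 3.
Claybrook has quota 36.924 (lower 36, upper 37) but receives 38 — outside the quota interval.

Claybrook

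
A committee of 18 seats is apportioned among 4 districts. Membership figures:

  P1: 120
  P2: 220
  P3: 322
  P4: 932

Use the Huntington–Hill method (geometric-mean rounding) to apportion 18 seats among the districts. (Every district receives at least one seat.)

P1=1, P2=3, P3=4, P4=10

With divisor 89: modified quotas P1 1.348, P2 2.472, P3 3.618, P4 10.472.
Geometric-mean thresholds: P1 √(1·2)=1.414, P2 √(2·3)=2.449, P3 √(3·4)=3.464, P4 √(10·11)=10.488.
Each quota rounded against its threshold gives P1 1, P2 3, P3 4, P4 10 (total 18).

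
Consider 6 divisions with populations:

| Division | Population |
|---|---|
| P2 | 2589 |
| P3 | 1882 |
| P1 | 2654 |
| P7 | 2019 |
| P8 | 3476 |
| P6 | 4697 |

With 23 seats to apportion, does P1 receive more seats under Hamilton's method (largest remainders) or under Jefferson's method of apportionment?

Hamilton: P2 3, P3 2, P1 4, P7 3, P8 5, P6 6.
Jefferson: P2 3, P3 2, P1 3, P7 3, P8 5, P6 7.
P1 gets 4 under Hamilton and 3 under Jefferson.

Hamilton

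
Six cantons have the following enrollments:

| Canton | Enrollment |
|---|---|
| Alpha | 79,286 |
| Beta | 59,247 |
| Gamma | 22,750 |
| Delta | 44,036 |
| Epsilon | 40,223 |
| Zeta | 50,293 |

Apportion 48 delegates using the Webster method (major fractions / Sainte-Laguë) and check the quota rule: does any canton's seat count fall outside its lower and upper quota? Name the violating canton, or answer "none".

none

Standard quotas: Alpha 12.864, Beta 9.613, Gamma 3.691, Delta 7.145, Epsilon 6.526, Zeta 8.160.
Webster allocation: Alpha 13, Beta 10, Gamma 4, Delta 7, Epsilon 6, Zeta 8.
Every allocation lies between the lower and upper quota.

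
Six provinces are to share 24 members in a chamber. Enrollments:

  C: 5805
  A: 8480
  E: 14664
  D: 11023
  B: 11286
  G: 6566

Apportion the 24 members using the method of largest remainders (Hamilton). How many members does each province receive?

The standard divisor is 57824/24 ≈ 2409.333.
Standard quotas: C 2.4094, A 3.5196, E 6.0863, D 4.5751, B 4.6843, G 2.7252.
Lower quotas: C 2, A 3, E 6, D 4, B 4, G 2 (sum 21, leaving 3 seats).
Remainders in descending order: G 0.7252, B 0.6843, D 0.5751, A 0.5196, C 0.4094, E 0.0863.
Largest remainders: G, B, D receive the extra seats.

C 2, A 3, E 6, D 5, B 5, G 3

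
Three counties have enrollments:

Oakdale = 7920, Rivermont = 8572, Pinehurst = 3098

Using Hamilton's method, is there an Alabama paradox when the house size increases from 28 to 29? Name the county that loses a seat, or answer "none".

Pinehurst

At 28 seats: Oakdale 11, Rivermont 12, Pinehurst 5.
At 29 seats: Oakdale 12, Rivermont 13, Pinehurst 4.
Pinehurst drops from 5 to 4.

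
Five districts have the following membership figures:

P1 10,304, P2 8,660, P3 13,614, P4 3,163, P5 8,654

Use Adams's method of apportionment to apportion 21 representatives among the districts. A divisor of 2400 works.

P1 5, P2 4, P3 6, P4 2, P5 4

With modified divisor 2400: modified quotas P1 4.293, P2 3.608, P3 5.673, P4 1.318, P5 3.606.
Rounding up: P1 5, P2 4, P3 6, P4 2, P5 4 (total 21).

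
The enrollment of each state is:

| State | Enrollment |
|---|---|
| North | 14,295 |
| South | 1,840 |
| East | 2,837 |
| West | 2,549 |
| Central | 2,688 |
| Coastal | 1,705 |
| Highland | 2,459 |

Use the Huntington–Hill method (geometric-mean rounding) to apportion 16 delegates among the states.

With divisor 1852: modified quotas North 7.719, South 0.994, East 1.532, West 1.376, Central 1.451, Coastal 0.921, Highland 1.328.
Geometric-mean thresholds: North √(7·8)=7.483, South (min 1), East √(1·2)=1.414, West √(1·2)=1.414, Central √(1·2)=1.414, Coastal (min 1), Highland √(1·2)=1.414.
Each quota rounded against its threshold gives North 8, South 1, East 2, West 1, Central 2, Coastal 1, Highland 1 (total 16).

North 8, South 1, East 2, West 1, Central 2, Coastal 1, Highland 1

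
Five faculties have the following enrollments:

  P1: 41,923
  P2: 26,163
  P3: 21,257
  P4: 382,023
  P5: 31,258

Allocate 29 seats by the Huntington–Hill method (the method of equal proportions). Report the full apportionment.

With divisor 17444: modified quotas P1 2.403, P2 1.500, P3 1.219, P4 21.900, P5 1.792.
Geometric-mean thresholds: P1 √(2·3)=2.449, P2 √(1·2)=1.414, P3 √(1·2)=1.414, P4 √(21·22)=21.494, P5 √(1·2)=1.414.
Each quota rounded against its threshold gives P1 2, P2 2, P3 1, P4 22, P5 2 (total 29).

P1 2, P2 2, P3 1, P4 22, P5 2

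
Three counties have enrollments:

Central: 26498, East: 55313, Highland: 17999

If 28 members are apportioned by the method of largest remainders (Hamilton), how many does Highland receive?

Total 99810; standard divisor 99810/28 ≈ 3564.643.
Standard quotas: Central 7.4336, East 15.5171, Highland 5.0493.
Lower quotas: Central 7, East 15, Highland 5 (sum 27, leaving 1 seat).
Remainders in descending order: East 0.5171, Central 0.4336, Highland 0.0493.
The surplus seat goes to East.
Highland receives 5.

5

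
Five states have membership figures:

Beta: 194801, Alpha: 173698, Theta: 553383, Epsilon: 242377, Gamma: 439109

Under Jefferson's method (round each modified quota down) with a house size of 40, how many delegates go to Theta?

Standard divisor 1603368/40 ≈ 40084.2; standard quotas: Beta 4.860, Alpha 4.333, Theta 13.806, Epsilon 6.047, Gamma 10.955.
Rounding down gives 4, 4, 13, 6, 10 = 37 seats, so the divisor must be adjusted.
With modified divisor 37900: modified quotas Beta 5.140, Alpha 4.583, Theta 14.601, Epsilon 6.395, Gamma 11.586.
Rounding down: Beta 5, Alpha 4, Theta 14, Epsilon 6, Gamma 11 (total 40).
Theta receives 14.

14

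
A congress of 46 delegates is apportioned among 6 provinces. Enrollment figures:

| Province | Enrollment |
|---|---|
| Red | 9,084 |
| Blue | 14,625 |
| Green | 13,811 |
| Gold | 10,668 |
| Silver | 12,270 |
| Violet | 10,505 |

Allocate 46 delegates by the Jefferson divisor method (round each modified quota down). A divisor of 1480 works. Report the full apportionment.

With modified divisor 1480: modified quotas Red 6.138, Blue 9.882, Green 9.332, Gold 7.208, Silver 8.291, Violet 7.098.
Rounding down: Red 6, Blue 9, Green 9, Gold 7, Silver 8, Violet 7 (total 46).

Red: 6, Blue: 9, Green: 9, Gold: 7, Silver: 8, Violet: 7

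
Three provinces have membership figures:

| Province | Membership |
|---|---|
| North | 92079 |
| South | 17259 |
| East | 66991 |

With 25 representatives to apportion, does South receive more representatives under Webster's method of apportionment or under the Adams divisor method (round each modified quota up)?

Webster: North 13, South 2, East 10.
Adams: North 13, South 3, East 9.
South gets 2 under Webster and 3 under Adams.

Adams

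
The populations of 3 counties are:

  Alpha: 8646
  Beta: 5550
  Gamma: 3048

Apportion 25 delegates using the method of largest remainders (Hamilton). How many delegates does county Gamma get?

Standard divisor: 17244 ÷ 25 ≈ 689.76.
Standard quotas: Alpha 12.5348, Beta 8.0463, Gamma 4.4189.
Lower quotas: Alpha 12, Beta 8, Gamma 4 (sum 24, leaving 1 seat).
Remainders in descending order: Alpha 0.5348, Gamma 0.4189, Beta 0.0463.
Largest remainder: Alpha receives the extra seat.
Gamma receives 4.

4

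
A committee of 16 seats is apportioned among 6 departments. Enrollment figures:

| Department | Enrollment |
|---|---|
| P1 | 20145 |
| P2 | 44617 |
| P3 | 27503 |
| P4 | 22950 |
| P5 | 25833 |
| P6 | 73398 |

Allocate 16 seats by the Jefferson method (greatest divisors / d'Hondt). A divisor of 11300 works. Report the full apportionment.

P1: 1; P2: 3; P3: 2; P4: 2; P5: 2; P6: 6

With modified divisor 11300: modified quotas P1 1.783, P2 3.948, P3 2.434, P4 2.031, P5 2.286, P6 6.495.
Rounding down: P1 1, P2 3, P3 2, P4 2, P5 2, P6 6 (total 16).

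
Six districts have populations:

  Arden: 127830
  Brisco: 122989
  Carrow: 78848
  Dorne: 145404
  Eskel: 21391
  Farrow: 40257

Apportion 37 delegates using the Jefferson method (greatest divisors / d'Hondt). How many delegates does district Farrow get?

Standard divisor 536719/37 ≈ 14505.919; standard quotas: Arden 8.812, Brisco 8.479, Carrow 5.436, Dorne 10.024, Eskel 1.475, Farrow 2.775.
Rounding down gives 8, 8, 5, 10, 1, 2 = 34 seats, so the divisor must be adjusted.
With modified divisor 13300: modified quotas Arden 9.611, Brisco 9.247, Carrow 5.928, Dorne 10.933, Eskel 1.608, Farrow 3.027.
Rounding down: Arden 9, Brisco 9, Carrow 5, Dorne 10, Eskel 1, Farrow 3 (total 37).
Farrow receives 3.

3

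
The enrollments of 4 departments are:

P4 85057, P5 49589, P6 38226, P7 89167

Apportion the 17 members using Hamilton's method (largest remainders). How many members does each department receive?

P4 6, P5 3, P6 2, P7 6

The standard divisor is 262039/17 ≈ 15414.059.
Standard quotas: P4 5.5181, P5 3.2171, P6 2.4799, P7 5.7848.
Lower quotas: P4 5, P5 3, P6 2, P7 5 (sum 15, leaving 2 seats).
Remainders in descending order: P7 0.7848, P4 0.5181, P6 0.4799, P5 0.2171.
Largest remainders: P7, P4 receive the extra seats.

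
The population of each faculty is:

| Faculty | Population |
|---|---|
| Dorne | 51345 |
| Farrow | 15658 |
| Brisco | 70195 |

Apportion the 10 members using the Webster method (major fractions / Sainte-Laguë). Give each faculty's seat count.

Dorne 4, Farrow 1, Brisco 5

Standard divisor 137198/10 ≈ 13719.8; standard quotas: Dorne 3.742, Farrow 1.141, Brisco 5.116.
Rounding to the nearest integer gives Dorne 4, Farrow 1, Brisco 5 — total 10, matching the house size, so no adjustment is needed.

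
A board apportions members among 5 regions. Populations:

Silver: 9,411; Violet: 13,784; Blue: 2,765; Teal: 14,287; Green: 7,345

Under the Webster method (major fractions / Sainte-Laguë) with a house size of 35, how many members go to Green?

Standard divisor 47592/35 ≈ 1359.771; standard quotas: Silver 6.921, Violet 10.137, Blue 2.033, Teal 10.507, Green 5.402.
Rounding to the nearest integer gives Silver 7, Violet 10, Blue 2, Teal 11, Green 5 — total 35, matching the house size, so no adjustment is needed.
Green receives 5.

5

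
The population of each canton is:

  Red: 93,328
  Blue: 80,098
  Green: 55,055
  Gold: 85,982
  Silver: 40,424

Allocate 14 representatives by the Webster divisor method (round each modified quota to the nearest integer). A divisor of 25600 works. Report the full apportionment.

With modified divisor 25600: modified quotas Red 3.646, Blue 3.129, Green 2.151, Gold 3.359, Silver 1.579.
Rounding to the nearest integer: Red 4, Blue 3, Green 2, Gold 3, Silver 2 (total 14).

Red=4, Blue=3, Green=2, Gold=3, Silver=2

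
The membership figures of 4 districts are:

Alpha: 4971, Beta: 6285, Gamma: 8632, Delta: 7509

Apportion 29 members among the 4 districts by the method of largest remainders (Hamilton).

Total 27397; standard divisor 27397/29 ≈ 944.724.
Standard quotas: Alpha 5.2619, Beta 6.6527, Gamma 9.1371, Delta 7.9484.
Lower quotas: Alpha 5, Beta 6, Gamma 9, Delta 7 (sum 27, leaving 2 seats).
Remainders in descending order: Delta 0.9484, Beta 0.6527, Alpha 0.2619, Gamma 0.1371.
Largest remainders: Delta, Beta receive the extra seats.

Alpha 5; Beta 7; Gamma 9; Delta 8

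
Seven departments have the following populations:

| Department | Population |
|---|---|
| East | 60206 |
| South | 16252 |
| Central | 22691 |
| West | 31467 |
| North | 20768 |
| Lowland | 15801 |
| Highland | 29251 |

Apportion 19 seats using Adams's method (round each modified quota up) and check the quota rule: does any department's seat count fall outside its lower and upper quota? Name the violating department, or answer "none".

Standard quotas: East 5.823, South 1.572, Central 2.195, West 3.044, North 2.009, Lowland 1.528, Highland 2.829.
Adams allocation: East 5, South 2, Central 2, West 3, North 2, Lowland 2, Highland 3.
Every allocation lies between the lower and upper quota.

none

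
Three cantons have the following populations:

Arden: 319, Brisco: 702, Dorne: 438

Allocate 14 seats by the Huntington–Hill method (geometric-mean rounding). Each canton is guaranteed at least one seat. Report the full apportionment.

With divisor 103: modified quotas Arden 3.097, Brisco 6.816, Dorne 4.252.
Geometric-mean thresholds: Arden √(3·4)=3.464, Brisco √(6·7)=6.481, Dorne √(4·5)=4.472.
Each quota rounded against its threshold gives Arden 3, Brisco 7, Dorne 4 (total 14).

Arden 3, Brisco 7, Dorne 4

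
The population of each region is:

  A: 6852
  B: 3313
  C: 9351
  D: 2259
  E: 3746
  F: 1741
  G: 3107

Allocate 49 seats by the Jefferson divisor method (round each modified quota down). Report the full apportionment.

A: 11, B: 5, C: 16, D: 3, E: 6, F: 3, G: 5

Standard divisor 30369/49 ≈ 619.776; standard quotas: A 11.056, B 5.345, C 15.088, D 3.645, E 6.044, F 2.809, G 5.013.
Rounding down gives 11, 5, 15, 3, 6, 2, 5 = 47 seats, so the divisor must be adjusted.
With modified divisor 576: modified quotas A 11.896, B 5.752, C 16.234, D 3.922, E 6.503, F 3.023, G 5.394.
Rounding down: A 11, B 5, C 16, D 3, E 6, F 3, G 5 (total 49).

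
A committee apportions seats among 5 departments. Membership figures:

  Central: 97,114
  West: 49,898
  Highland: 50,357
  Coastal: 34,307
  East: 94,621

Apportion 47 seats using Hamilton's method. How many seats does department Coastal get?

5

The standard divisor is 326297/47 ≈ 6942.489.
Standard quotas: Central 13.9884, West 7.1873, Highland 7.2535, Coastal 4.9416, East 13.6293.
Lower quotas: Central 13, West 7, Highland 7, Coastal 4, East 13 (sum 44, leaving 3 seats).
Remainders in descending order: Central 0.9884, Coastal 0.9416, East 0.6293, Highland 0.2535, West 0.1873.
The surplus seats go to Central, Coastal, East.
Coastal receives 5.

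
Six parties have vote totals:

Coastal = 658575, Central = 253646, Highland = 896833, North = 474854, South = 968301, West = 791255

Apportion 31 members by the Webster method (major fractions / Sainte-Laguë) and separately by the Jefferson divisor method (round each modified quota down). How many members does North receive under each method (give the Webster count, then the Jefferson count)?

4 and 3

Webster: Coastal 5, Central 2, Highland 7, North 4, South 7, West 6.
Jefferson: Coastal 5, Central 2, Highland 7, North 3, South 8, West 6.
North gets 4 under Webster and 3 under Jefferson.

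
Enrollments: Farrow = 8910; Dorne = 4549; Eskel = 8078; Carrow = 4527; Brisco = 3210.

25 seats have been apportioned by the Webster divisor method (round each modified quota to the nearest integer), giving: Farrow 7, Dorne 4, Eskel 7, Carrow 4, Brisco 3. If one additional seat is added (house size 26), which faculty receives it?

Priority for the next seat is population ÷ (current seats + 0.5).
Priorities: Farrow 1188.000, Dorne 1010.889, Eskel 1077.067, Carrow 1006.000, Brisco 917.143.
Highest priority: Farrow.

Farrow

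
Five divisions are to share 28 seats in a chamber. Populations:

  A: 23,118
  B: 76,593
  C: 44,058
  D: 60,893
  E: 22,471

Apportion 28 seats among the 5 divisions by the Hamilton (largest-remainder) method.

The standard divisor is 227133/28 ≈ 8111.893.
Standard quotas: A 2.8499, B 9.4421, C 5.4313, D 7.5066, E 2.7701.
Lower quotas: A 2, B 9, C 5, D 7, E 2 (sum 25, leaving 3 seats).
Remainders in descending order: A 0.8499, E 0.7701, D 0.5066, B 0.4421, C 0.4313.
The surplus seats go to A, E, D.

A=3, B=9, C=5, D=8, E=3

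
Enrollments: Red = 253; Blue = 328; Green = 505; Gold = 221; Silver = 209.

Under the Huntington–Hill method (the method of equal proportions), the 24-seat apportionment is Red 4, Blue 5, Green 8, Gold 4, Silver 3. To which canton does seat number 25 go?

Priority for the next seat is population ÷ (√(s·(s+1))).
Priorities: Red 56.573, Blue 59.884, Green 59.515, Gold 49.417, Silver 60.333.
Highest priority: Silver.

Silver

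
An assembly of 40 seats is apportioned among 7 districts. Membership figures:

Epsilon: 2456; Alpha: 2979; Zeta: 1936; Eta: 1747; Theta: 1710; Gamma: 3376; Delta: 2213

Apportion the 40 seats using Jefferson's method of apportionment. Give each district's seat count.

Standard divisor 16417/40 ≈ 410.425; standard quotas: Epsilon 5.984, Alpha 7.258, Zeta 4.717, Eta 4.257, Theta 4.166, Gamma 8.226, Delta 5.392.
Rounding down gives 5, 7, 4, 4, 4, 8, 5 = 37 seats, so the divisor must be adjusted.
With modified divisor 374: modified quotas Epsilon 6.567, Alpha 7.965, Zeta 5.176, Eta 4.671, Theta 4.572, Gamma 9.027, Delta 5.917.
Rounding down: Epsilon 6, Alpha 7, Zeta 5, Eta 4, Theta 4, Gamma 9, Delta 5 (total 40).

Epsilon 6, Alpha 7, Zeta 5, Eta 4, Theta 4, Gamma 9, Delta 5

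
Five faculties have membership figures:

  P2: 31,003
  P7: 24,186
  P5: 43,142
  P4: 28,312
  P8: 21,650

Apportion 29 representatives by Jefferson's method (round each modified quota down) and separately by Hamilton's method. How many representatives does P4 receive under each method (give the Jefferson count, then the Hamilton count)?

5 and 6

Jefferson: P2 6, P7 5, P5 9, P4 5, P8 4.
Hamilton: P2 6, P7 5, P5 8, P4 6, P8 4.
P4 gets 5 under Jefferson and 6 under Hamilton.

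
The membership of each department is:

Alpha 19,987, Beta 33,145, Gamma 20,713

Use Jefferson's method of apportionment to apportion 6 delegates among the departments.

Alpha=1, Beta=3, Gamma=2

Standard divisor 73845/6 ≈ 12307.5; standard quotas: Alpha 1.624, Beta 2.693, Gamma 1.683.
Rounding down gives 1, 2, 1 = 4 seats, so the divisor must be adjusted.
With modified divisor 10200: modified quotas Alpha 1.960, Beta 3.250, Gamma 2.031.
Rounding down: Alpha 1, Beta 3, Gamma 2 (total 6).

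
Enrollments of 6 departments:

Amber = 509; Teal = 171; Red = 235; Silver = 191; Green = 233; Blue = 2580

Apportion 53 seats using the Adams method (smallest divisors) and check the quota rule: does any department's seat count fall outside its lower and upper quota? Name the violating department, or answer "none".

Blue

Standard quotas: Amber 6.884, Teal 2.313, Red 3.178, Silver 2.583, Green 3.151, Blue 34.892.
Adams allocation: Amber 7, Teal 3, Red 4, Silver 3, Green 3, Blue 33.
Blue has quota 34.892 (lower 34, upper 35) but receives 33 — outside the quota interval.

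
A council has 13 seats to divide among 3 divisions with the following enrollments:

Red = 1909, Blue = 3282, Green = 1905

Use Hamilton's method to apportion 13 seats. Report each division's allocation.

Red: 4, Blue: 6, Green: 3

Total 7096; standard divisor 7096/13 ≈ 545.846.
Standard quotas: Red 3.497, Blue 6.013, Green 3.490.
Lower quotas: Red 3, Blue 6, Green 3 (sum 12, leaving 1 seat).
Remainders in descending order: Red 0.497, Green 0.490, Blue 0.013.
The surplus seat goes to Red.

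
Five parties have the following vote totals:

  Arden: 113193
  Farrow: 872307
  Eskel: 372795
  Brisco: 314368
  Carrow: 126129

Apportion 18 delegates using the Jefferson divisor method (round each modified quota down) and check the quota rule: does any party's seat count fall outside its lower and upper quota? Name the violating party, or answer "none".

Standard quotas: Arden 1.133, Farrow 8.729, Eskel 3.730, Brisco 3.146, Carrow 1.262.
Jefferson allocation: Arden 1, Farrow 9, Eskel 4, Brisco 3, Carrow 1.
Every allocation lies between the lower and upper quota.

none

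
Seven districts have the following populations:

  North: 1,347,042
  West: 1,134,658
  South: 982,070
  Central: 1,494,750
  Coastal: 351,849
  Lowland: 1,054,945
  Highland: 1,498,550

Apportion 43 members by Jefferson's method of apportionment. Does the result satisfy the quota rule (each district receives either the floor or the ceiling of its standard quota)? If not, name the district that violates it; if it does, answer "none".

none

Standard quotas: North 7.366, West 6.204, South 5.370, Central 8.173, Coastal 1.924, Lowland 5.768, Highland 8.194.
Jefferson allocation: North 8, West 6, South 5, Central 8, Coastal 2, Lowland 6, Highland 8.
Every allocation lies between the lower and upper quota.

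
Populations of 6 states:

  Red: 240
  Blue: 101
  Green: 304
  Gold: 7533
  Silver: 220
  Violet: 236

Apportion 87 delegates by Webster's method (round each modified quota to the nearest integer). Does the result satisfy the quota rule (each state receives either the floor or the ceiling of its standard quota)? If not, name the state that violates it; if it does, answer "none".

Gold

Standard quotas: Red 2.418, Blue 1.018, Green 3.063, Gold 75.906, Silver 2.217, Violet 2.378.
Webster allocation: Red 2, Blue 1, Green 3, Gold 77, Silver 2, Violet 2.
Gold has quota 75.906 (lower 75, upper 76) but receives 77 — outside the quota interval.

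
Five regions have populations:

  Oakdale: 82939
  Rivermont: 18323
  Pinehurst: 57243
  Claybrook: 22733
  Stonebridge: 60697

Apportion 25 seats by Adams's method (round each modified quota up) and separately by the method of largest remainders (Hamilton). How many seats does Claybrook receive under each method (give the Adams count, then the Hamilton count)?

3 and 2

Adams: Oakdale 8, Rivermont 2, Pinehurst 6, Claybrook 3, Stonebridge 6.
Hamilton: Oakdale 9, Rivermont 2, Pinehurst 6, Claybrook 2, Stonebridge 6.
Claybrook gets 3 under Adams and 2 under Hamilton.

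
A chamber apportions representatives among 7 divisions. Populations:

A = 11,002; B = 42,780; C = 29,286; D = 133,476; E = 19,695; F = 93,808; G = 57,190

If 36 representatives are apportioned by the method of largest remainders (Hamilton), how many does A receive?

1

The standard divisor is 387237/36 ≈ 10756.583.
Standard quotas: A 1.0228, B 3.9771, C 2.7226, D 12.4088, E 1.8310, F 8.7210, G 5.3167.
Lower quotas: A 1, B 3, C 2, D 12, E 1, F 8, G 5 (sum 32, leaving 4 seats).
Remainders in descending order: B 0.9771, E 0.8310, C 0.7226, F 0.7210, D 0.4088, G 0.3167, A 0.0228.
Largest remainders: B, E, C, F receive the extra seats.
A receives 1.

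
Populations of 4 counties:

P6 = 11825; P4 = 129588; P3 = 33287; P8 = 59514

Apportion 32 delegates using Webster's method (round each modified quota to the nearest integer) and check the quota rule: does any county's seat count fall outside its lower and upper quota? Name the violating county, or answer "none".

Standard quotas: P6 1.616, P4 17.705, P3 4.548, P8 8.131.
Webster allocation: P6 2, P4 18, P3 4, P8 8.
Every allocation lies between the lower and upper quota.

none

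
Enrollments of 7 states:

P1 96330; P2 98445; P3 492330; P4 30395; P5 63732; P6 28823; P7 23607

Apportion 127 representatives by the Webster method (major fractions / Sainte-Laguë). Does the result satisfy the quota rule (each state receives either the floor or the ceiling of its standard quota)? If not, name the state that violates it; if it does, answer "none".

Standard quotas: P1 14.675, P2 14.997, P3 75.002, P4 4.630, P5 9.709, P6 4.391, P7 3.596.
Webster allocation: P1 15, P2 15, P3 74, P4 5, P5 10, P6 4, P7 4.
P3 has quota 75.002 (lower 75, upper 76) but receives 74 — outside the quota interval.

P3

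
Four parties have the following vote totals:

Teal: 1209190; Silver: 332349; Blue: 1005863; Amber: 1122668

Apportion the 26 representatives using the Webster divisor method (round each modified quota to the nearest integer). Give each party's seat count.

Teal: 9; Silver: 2; Blue: 7; Amber: 8

Standard divisor 3670070/26 ≈ 141156.538; standard quotas: Teal 8.566, Silver 2.354, Blue 7.126, Amber 7.953.
Rounding to the nearest integer gives Teal 9, Silver 2, Blue 7, Amber 8 — total 26, matching the house size, so no adjustment is needed.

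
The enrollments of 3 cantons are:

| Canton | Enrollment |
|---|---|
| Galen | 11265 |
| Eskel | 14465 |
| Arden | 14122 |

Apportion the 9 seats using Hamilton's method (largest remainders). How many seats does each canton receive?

Galen=3, Eskel=3, Arden=3

Standard divisor: 39852 ÷ 9 = 4428.
Standard quotas: Galen 2.5440, Eskel 3.2667, Arden 3.1893.
Lower quotas: Galen 2, Eskel 3, Arden 3 (sum 8, leaving 1 seat).
Remainders in descending order: Galen 0.5440, Eskel 0.2667, Arden 0.1893.
The surplus seat goes to Galen.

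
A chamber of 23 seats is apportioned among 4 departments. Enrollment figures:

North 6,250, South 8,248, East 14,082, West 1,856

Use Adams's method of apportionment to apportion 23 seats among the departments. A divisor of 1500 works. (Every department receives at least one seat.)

North 5, South 6, East 10, West 2

With modified divisor 1500: modified quotas North 4.167, South 5.499, East 9.388, West 1.237.
Rounding up: North 5, South 6, East 10, West 2 (total 23).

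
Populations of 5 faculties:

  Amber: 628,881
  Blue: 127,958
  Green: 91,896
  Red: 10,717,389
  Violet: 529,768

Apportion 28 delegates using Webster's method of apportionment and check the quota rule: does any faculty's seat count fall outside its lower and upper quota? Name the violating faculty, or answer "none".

Red

Standard quotas: Amber 1.456, Blue 0.296, Green 0.213, Red 24.809, Violet 1.226.
Webster allocation: Amber 1, Blue 0, Green 0, Red 26, Violet 1.
Red has quota 24.809 (lower 24, upper 25) but receives 26 — outside the quota interval.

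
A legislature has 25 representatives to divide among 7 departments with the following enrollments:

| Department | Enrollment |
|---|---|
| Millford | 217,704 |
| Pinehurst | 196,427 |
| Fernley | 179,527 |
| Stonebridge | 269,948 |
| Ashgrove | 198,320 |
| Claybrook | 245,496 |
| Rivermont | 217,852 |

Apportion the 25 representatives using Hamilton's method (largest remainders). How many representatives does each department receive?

The standard divisor is 1525274/25 ≈ 61010.96.
Standard quotas: Millford 3.5683, Pinehurst 3.2195, Fernley 2.9425, Stonebridge 4.4246, Ashgrove 3.2506, Claybrook 4.0238, Rivermont 3.5707.
Lower quotas: Millford 3, Pinehurst 3, Fernley 2, Stonebridge 4, Ashgrove 3, Claybrook 4, Rivermont 3 (sum 22, leaving 3 seats).
Remainders in descending order: Fernley 0.9425, Rivermont 0.5707, Millford 0.5683, Stonebridge 0.4246, Ashgrove 0.2506, Pinehurst 0.2195, Claybrook 0.0238.
Largest remainders: Fernley, Rivermont, Millford receive the extra seats.

Millford: 4; Pinehurst: 3; Fernley: 3; Stonebridge: 4; Ashgrove: 3; Claybrook: 4; Rivermont: 4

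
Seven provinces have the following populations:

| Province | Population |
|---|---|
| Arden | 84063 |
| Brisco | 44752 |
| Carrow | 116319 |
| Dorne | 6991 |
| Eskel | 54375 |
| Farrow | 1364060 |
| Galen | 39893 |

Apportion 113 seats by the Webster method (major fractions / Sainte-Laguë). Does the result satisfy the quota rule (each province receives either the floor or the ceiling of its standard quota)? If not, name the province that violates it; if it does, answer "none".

Standard quotas: Arden 5.554, Brisco 2.957, Carrow 7.685, Dorne 0.462, Eskel 3.592, Farrow 90.116, Galen 2.636.
Webster allocation: Arden 6, Brisco 3, Carrow 8, Dorne 0, Eskel 4, Farrow 89, Galen 3.
Farrow has quota 90.116 (lower 90, upper 91) but receives 89 — outside the quota interval.

Farrow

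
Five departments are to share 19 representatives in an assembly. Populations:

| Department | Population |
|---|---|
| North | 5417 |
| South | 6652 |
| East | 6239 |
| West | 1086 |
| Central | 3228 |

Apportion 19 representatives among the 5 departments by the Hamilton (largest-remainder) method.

Total 22622; standard divisor 22622/19 ≈ 1190.632.
Standard quotas: North 4.5497, South 5.5870, East 5.2401, West 0.9121, Central 2.7112.
Lower quotas: North 4, South 5, East 5, West 0, Central 2 (sum 16, leaving 3 seats).
Remainders in descending order: West 0.9121, Central 0.7112, South 0.5870, North 0.5497, East 0.2401.
Largest remainders: West, Central, South receive the extra seats.

North: 4, South: 6, East: 5, West: 1, Central: 3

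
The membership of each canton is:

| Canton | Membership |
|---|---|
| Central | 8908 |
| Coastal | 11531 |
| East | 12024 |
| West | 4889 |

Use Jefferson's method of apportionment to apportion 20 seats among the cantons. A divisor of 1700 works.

Central 5; Coastal 6; East 7; West 2

With modified divisor 1700: modified quotas Central 5.240, Coastal 6.783, East 7.073, West 2.876.
Rounding down: Central 5, Coastal 6, East 7, West 2 (total 20).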